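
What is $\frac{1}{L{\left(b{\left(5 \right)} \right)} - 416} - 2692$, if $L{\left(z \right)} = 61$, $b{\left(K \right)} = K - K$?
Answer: $- \frac{955661}{355} \approx -2692.0$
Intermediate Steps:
$b{\left(K \right)} = 0$
$\frac{1}{L{\left(b{\left(5 \right)} \right)} - 416} - 2692 = \frac{1}{61 - 416} - 2692 = \frac{1}{-355} - 2692 = - \frac{1}{355} - 2692 = - \frac{955661}{355}$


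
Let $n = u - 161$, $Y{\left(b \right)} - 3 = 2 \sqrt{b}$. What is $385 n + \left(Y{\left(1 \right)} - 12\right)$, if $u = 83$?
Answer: $-30037$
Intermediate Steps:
$Y{\left(b \right)} = 3 + 2 \sqrt{b}$
$n = -78$ ($n = 83 - 161 = -78$)
$385 n + \left(Y{\left(1 \right)} - 12\right) = 385 \left(-78\right) + \left(\left(3 + 2 \sqrt{1}\right) - 12\right) = -30030 + \left(\left(3 + 2 \cdot 1\right) - 12\right) = -30030 + \left(\left(3 + 2\right) - 12\right) = -30030 + \left(5 - 12\right) = -30030 - 7 = -30037$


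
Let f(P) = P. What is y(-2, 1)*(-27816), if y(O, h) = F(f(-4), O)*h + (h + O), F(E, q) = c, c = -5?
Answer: 166896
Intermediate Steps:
F(E, q) = -5
y(O, h) = O - 4*h (y(O, h) = -5*h + (h + O) = -5*h + (O + h) = O - 4*h)
y(-2, 1)*(-27816) = (-2 - 4*1)*(-27816) = (-2 - 4)*(-27816) = -6*(-27816) = 166896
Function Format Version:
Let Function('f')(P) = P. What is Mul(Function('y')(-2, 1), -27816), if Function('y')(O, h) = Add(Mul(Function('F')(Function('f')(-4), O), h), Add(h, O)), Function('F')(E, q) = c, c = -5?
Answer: 166896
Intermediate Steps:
Function('F')(E, q) = -5
Function('y')(O, h) = Add(O, Mul(-4, h)) (Function('y')(O, h) = Add(Mul(-5, h), Add(h, O)) = Add(Mul(-5, h), Add(O, h)) = Add(O, Mul(-4, h)))
Mul(Function('y')(-2, 1), -27816) = Mul(Add(-2, Mul(-4, 1)), -27816) = Mul(Add(-2, -4), -27816) = Mul(-6, -27816) = 166896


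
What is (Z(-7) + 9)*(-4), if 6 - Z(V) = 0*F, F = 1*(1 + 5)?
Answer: -60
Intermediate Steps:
F = 6 (F = 1*6 = 6)
Z(V) = 6 (Z(V) = 6 - 0*6 = 6 - 1*0 = 6 + 0 = 6)
(Z(-7) + 9)*(-4) = (6 + 9)*(-4) = 15*(-4) = -60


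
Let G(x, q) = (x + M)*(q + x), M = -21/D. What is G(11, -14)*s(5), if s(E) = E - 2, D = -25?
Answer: -2664/25 ≈ -106.56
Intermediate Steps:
M = 21/25 (M = -21/(-25) = -21*(-1/25) = 21/25 ≈ 0.84000)
G(x, q) = (21/25 + x)*(q + x) (G(x, q) = (x + 21/25)*(q + x) = (21/25 + x)*(q + x))
s(E) = -2 + E
G(11, -14)*s(5) = (11² + (21/25)*(-14) + (21/25)*11 - 14*11)*(-2 + 5) = (121 - 294/25 + 231/25 - 154)*3 = -888/25*3 = -2664/25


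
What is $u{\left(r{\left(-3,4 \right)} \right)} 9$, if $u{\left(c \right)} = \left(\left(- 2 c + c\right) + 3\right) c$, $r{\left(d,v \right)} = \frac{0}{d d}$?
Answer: $0$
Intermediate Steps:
$r{\left(d,v \right)} = 0$ ($r{\left(d,v \right)} = \frac{0}{d^{2}} = 0$)
$u{\left(c \right)} = c \left(3 - c\right)$ ($u{\left(c \right)} = \left(- c + 3\right) c = \left(3 - c\right) c = c \left(3 - c\right)$)
$u{\left(r{\left(-3,4 \right)} \right)} 9 = 0 \left(3 - 0\right) 9 = 0 \left(3 + 0\right) 9 = 0 \cdot 3 \cdot 9 = 0 \cdot 9 = 0$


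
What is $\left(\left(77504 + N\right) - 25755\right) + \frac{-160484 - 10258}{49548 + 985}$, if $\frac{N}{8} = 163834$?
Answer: $\frac{68847049651}{50533} \approx 1.3624 \cdot 10^{6}$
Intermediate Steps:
$N = 1310672$ ($N = 8 \cdot 163834 = 1310672$)
$\left(\left(77504 + N\right) - 25755\right) + \frac{-160484 - 10258}{49548 + 985} = \left(\left(77504 + 1310672\right) - 25755\right) + \frac{-160484 - 10258}{49548 + 985} = \left(1388176 - 25755\right) - \frac{170742}{50533} = 1362421 - \frac{170742}{50533} = \frac{68847049651}{50533}$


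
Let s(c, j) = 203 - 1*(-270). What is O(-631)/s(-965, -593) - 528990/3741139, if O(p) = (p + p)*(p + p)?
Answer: 5958052369246/1769558747 ≈ 3367.0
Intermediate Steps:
O(p) = 4*p**2 (O(p) = (2*p)*(2*p) = 4*p**2)
s(c, j) = 473 (s(c, j) = 203 + 270 = 473)
O(-631)/s(-965, -593) - 528990/3741139 = (4*(-631)**2)/473 - 528990/3741139 = (4*398161)*(1/473) - 528990*1/3741139 = 1592644*(1/473) - 528990/3741139 = 1592644/473 - 528990/3741139 = 5958052369246/1769558747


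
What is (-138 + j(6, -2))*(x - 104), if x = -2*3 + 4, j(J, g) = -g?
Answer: 14416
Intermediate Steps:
x = -2 (x = -6 + 4 = -2)
(-138 + j(6, -2))*(x - 104) = (-138 - 1*(-2))*(-2 - 104) = (-138 + 2)*(-106) = -136*(-106) = 14416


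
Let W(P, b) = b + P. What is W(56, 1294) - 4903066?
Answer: -4901716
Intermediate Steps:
W(P, b) = P + b
W(56, 1294) - 4903066 = (56 + 1294) - 4903066 = 1350 - 4903066 = -4901716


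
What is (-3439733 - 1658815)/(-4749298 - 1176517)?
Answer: 104052/120935 ≈ 0.86040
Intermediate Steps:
(-3439733 - 1658815)/(-4749298 - 1176517) = -5098548/(-5925815) = -5098548*(-1/5925815) = 104052/120935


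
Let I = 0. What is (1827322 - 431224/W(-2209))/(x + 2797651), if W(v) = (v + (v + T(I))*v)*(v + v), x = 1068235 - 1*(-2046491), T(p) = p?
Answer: 4922045141297567/15925483568878824 ≈ 0.30907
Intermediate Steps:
x = 3114726 (x = 1068235 + 2046491 = 3114726)
W(v) = 2*v*(v + v**2) (W(v) = (v + (v + 0)*v)*(v + v) = (v + v*v)*(2*v) = (v + v**2)*(2*v) = 2*v*(v + v**2))
(1827322 - 431224/W(-2209))/(x + 2797651) = (1827322 - 431224*1/(9759362*(1 - 2209)))/(3114726 + 2797651) = (1827322 - 431224/(2*4879681*(-2208)))/5912377 = (1827322 - 431224/(-21548671296))*(1/5912377) = (1827322 - 431224*(-1/21548671296))*(1/5912377) = (1827322 + 53903/2693583912)*(1/5912377) = (4922045141297567/2693583912)*(1/5912377) = 4922045141297567/15925483568878824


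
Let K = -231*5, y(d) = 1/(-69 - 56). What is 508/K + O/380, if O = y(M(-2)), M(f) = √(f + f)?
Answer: -4826231/10972500 ≈ -0.43985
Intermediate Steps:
M(f) = √2*√f (M(f) = √(2*f) = √2*√f)
y(d) = -1/125 (y(d) = 1/(-125) = -1/125)
O = -1/125 ≈ -0.0080000
K = -1155
508/K + O/380 = 508/(-1155) - 1/125/380 = 508*(-1/1155) - 1/125*1/380 = -508/1155 - 1/47500 = -4826231/10972500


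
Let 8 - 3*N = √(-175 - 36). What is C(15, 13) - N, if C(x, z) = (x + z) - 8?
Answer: 52/3 + I*√211/3 ≈ 17.333 + 4.8419*I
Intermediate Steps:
C(x, z) = -8 + x + z
N = 8/3 - I*√211/3 (N = 8/3 - √(-175 - 36)/3 = 8/3 - I*√211/3 ≈ 2.6667 - 4.8419*I)
C(15, 13) - N = (-8 + 15 + 13) - (8/3 - I*√211/3) = 20 + (-8/3 + I*√211/3) = 52/3 + I*√211/3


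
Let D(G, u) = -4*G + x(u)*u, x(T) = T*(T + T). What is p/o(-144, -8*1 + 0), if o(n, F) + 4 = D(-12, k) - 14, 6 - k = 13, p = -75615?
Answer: 75615/656 ≈ 115.27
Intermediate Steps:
k = -7 (k = 6 - 1*13 = 6 - 13 = -7)
x(T) = 2*T² (x(T) = T*(2*T) = 2*T²)
D(G, u) = -4*G + 2*u³ (D(G, u) = -4*G + (2*u²)*u = -4*G + 2*u³)
o(n, F) = -656 (o(n, F) = -4 + ((-4*(-12) + 2*(-7)³) - 14) = -4 + ((48 + 2*(-343)) - 14) = -4 + ((48 - 686) - 14) = -4 + (-638 - 14) = -4 - 652 = -656)
p/o(-144, -8*1 + 0) = -75615/(-656) = -75615*(-1/656) = 75615/656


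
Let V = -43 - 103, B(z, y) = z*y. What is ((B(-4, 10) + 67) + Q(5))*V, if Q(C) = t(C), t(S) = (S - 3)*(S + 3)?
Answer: -6278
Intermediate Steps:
B(z, y) = y*z
t(S) = (-3 + S)*(3 + S)
Q(C) = -9 + C**2
V = -146
((B(-4, 10) + 67) + Q(5))*V = ((10*(-4) + 67) + (-9 + 5**2))*(-146) = ((-40 + 67) + (-9 + 25))*(-146) = (27 + 16)*(-146) = 43*(-146) = -6278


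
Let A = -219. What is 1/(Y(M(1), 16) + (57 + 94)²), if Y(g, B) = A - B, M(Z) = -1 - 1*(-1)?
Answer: 1/22566 ≈ 4.4314e-5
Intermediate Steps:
M(Z) = 0 (M(Z) = -1 + 1 = 0)
Y(g, B) = -219 - B
1/(Y(M(1), 16) + (57 + 94)²) = 1/((-219 - 1*16) + (57 + 94)²) = 1/((-219 - 16) + 151²) = 1/(-235 + 22801) = 1/22566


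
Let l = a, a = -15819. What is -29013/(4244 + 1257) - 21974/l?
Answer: -338077673/87020319 ≈ -3.8850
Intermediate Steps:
l = -15819
-29013/(4244 + 1257) - 21974/l = -29013/(4244 + 1257) - 21974/(-15819) = -29013/5501 - 21974*(-1/15819) = -29013*1/5501 + 21974/15819 = -29013/5501 + 21974/15819 = -338077673/87020319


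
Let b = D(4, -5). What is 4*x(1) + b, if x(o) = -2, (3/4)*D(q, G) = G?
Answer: -44/3 ≈ -14.667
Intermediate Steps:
D(q, G) = 4*G/3
b = -20/3 (b = (4/3)*(-5) = -20/3 ≈ -6.6667)
4*x(1) + b = 4*(-2) - 20/3 = -8 - 20/3 = -44/3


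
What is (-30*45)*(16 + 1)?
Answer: -22950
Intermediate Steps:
(-30*45)*(16 + 1) = -1350*17 = -22950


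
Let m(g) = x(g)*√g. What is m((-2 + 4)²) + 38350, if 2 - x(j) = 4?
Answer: 38346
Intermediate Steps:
x(j) = -2 (x(j) = 2 - 1*4 = 2 - 4 = -2)
m(g) = -2*√g
m((-2 + 4)²) + 38350 = -2*√((-2 + 4)²) + 38350 = -2*√(2²) + 38350 = -2*√4 + 38350 = -2*2 + 38350 = -4 + 38350 = 38346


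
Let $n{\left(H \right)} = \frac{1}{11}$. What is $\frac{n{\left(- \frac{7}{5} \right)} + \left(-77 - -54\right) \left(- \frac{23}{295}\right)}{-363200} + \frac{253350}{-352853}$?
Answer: $- \frac{149298206871621}{207933450076000} \approx -0.71801$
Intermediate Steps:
$n{\left(H \right)} = \frac{1}{11}$
$\frac{n{\left(- \frac{7}{5} \right)} + \left(-77 - -54\right) \left(- \frac{23}{295}\right)}{-363200} + \frac{253350}{-352853} = \frac{\frac{1}{11} + \left(-77 - -54\right) \left(- \frac{23}{295}\right)}{-363200} + \frac{253350}{-352853} = \left(\frac{1}{11} + \left(-77 + 54\right) \left(\left(-23\right) \frac{1}{295}\right)\right) \left(- \frac{1}{363200}\right) + 253350 \left(- \frac{1}{352853}\right) = \left(\frac{1}{11} - - \frac{529}{295}\right) \left(- \frac{1}{363200}\right) - \frac{253350}{352853} = \left(\frac{1}{11} + \frac{529}{295}\right) \left(- \frac{1}{363200}\right) - \frac{253350}{352853} = \frac{6114}{3245} \left(- \frac{1}{363200}\right) - \frac{253350}{352853} = - \frac{3057}{589292000} - \frac{253350}{352853} = - \frac{149298206871621}{207933450076000}$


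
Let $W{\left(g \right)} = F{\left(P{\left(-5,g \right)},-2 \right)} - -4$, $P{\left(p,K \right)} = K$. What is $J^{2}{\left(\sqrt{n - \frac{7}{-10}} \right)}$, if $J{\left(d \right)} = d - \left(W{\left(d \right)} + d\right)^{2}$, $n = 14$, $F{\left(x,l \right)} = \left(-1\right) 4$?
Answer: $\frac{23079}{100} - \frac{1029 \sqrt{30}}{50} \approx 118.07$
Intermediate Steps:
$F{\left(x,l \right)} = -4$
$W{\left(g \right)} = 0$ ($W{\left(g \right)} = -4 - -4 = -4 + 4 = 0$)
$J{\left(d \right)} = d - d^{2}$ ($J{\left(d \right)} = d - \left(0 + d\right)^{2} = d - d^{2}$)
$J^{2}{\left(\sqrt{n - \frac{7}{-10}} \right)} = \left(\sqrt{14 - \frac{7}{-10}} \left(1 - \sqrt{14 - \frac{7}{-10}}\right)\right)^{2} = \left(\sqrt{14 - - \frac{7}{10}} \left(1 - \sqrt{14 - - \frac{7}{10}}\right)\right)^{2} = \left(\sqrt{14 + \frac{7}{10}} \left(1 - \sqrt{14 + \frac{7}{10}}\right)\right)^{2} = \left(\sqrt{\frac{147}{10}} \left(1 - \sqrt{\frac{147}{10}}\right)\right)^{2} = \left(\frac{7 \sqrt{30}}{10} \left(1 - \frac{7 \sqrt{30}}{10}\right)\right)^{2} = \left(\frac{7 \sqrt{30} \left(1 - \frac{7 \sqrt{30}}{10}\right)}{10}\right)^{2} = \frac{147 \left(1 - \frac{7 \sqrt{30}}{10}\right)^{2}}{10}$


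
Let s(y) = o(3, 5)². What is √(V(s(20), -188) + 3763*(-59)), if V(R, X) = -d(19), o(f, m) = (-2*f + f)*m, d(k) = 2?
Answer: 7*I*√4531 ≈ 471.19*I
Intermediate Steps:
o(f, m) = -f*m (o(f, m) = (-f)*m = -f*m)
s(y) = 225 (s(y) = (-1*3*5)² = (-15)² = 225)
V(R, X) = -2 (V(R, X) = -1*2 = -2)
√(V(s(20), -188) + 3763*(-59)) = √(-2 + 3763*(-59)) = √(-2 - 222017) = √(-222019) = 7*I*√4531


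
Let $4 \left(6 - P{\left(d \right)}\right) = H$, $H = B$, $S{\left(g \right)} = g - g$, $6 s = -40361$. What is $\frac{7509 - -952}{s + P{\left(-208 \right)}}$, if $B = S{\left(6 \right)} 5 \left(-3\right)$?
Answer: $- \frac{50766}{40325} \approx -1.2589$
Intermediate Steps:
$s = - \frac{40361}{6}$ ($s = \frac{1}{6} \left(-40361\right) = - \frac{40361}{6} \approx -6726.8$)
$S{\left(g \right)} = 0$
$B = 0$ ($B = 0 \cdot 5 \left(-3\right) = 0 \left(-3\right) = 0$)
$H = 0$
$P{\left(d \right)} = 6$ ($P{\left(d \right)} = 6 - 0 = 6 + 0 = 6$)
$\frac{7509 - -952}{s + P{\left(-208 \right)}} = \frac{7509 - -952}{- \frac{40361}{6} + 6} = \frac{7509 + 952}{- \frac{40325}{6}} = 8461 \left(- \frac{6}{40325}\right) = - \frac{50766}{40325}$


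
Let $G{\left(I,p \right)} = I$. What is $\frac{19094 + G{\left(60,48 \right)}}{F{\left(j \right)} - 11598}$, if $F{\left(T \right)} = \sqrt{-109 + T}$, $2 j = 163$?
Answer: $- \frac{7283544}{4410283} - \frac{314 i \sqrt{110}}{4410283} \approx -1.6515 - 0.00074672 i$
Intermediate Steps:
$j = \frac{163}{2}$ ($j = \frac{1}{2} \cdot 163 = \frac{163}{2} \approx 81.5$)
$\frac{19094 + G{\left(60,48 \right)}}{F{\left(j \right)} - 11598} = \frac{19094 + 60}{\sqrt{-109 + \frac{163}{2}} - 11598} = \frac{19154}{\sqrt{- \frac{55}{2}} - 11598} = \frac{19154}{\frac{i \sqrt{110}}{2} - 11598} = \frac{19154}{-11598 + \frac{i \sqrt{110}}{2}}$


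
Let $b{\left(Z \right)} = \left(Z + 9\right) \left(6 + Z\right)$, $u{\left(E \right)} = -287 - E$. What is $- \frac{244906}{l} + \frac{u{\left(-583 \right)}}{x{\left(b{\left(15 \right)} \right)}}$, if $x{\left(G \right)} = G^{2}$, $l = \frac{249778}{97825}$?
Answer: $- \frac{380356083327307}{3965475528} \approx -95917.0$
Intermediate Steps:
$b{\left(Z \right)} = \left(6 + Z\right) \left(9 + Z\right)$ ($b{\left(Z \right)} = \left(9 + Z\right) \left(6 + Z\right) = \left(6 + Z\right) \left(9 + Z\right)$)
$l = \frac{249778}{97825}$ ($l = 249778 \cdot \frac{1}{97825} = \frac{249778}{97825} \approx 2.5533$)
$- \frac{244906}{l} + \frac{u{\left(-583 \right)}}{x{\left(b{\left(15 \right)} \right)}} = - \frac{244906}{\frac{249778}{97825}} + \frac{-287 - -583}{\left(54 + 15^{2} + 15 \cdot 15\right)^{2}} = \left(-244906\right) \frac{97825}{249778} + \frac{-287 + 583}{\left(54 + 225 + 225\right)^{2}} = - \frac{11978964725}{124889} + \frac{296}{504^{2}} = - \frac{11978964725}{124889} + \frac{296}{254016} = - \frac{11978964725}{124889} + 296 \cdot \frac{1}{254016} = - \frac{11978964725}{124889} + \frac{37}{31752} = - \frac{380356083327307}{3965475528}$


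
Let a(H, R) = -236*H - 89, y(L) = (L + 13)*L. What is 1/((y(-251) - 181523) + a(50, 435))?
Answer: -1/133674 ≈ -7.4809e-6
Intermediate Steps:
y(L) = L*(13 + L) (y(L) = (13 + L)*L = L*(13 + L))
a(H, R) = -89 - 236*H
1/((y(-251) - 181523) + a(50, 435)) = 1/((-251*(13 - 251) - 181523) + (-89 - 236*50)) = 1/((-251*(-238) - 181523) + (-89 - 11800)) = 1/((59738 - 181523) - 11889) = 1/(-121785 - 11889) = 1/(-133674) = -1/133674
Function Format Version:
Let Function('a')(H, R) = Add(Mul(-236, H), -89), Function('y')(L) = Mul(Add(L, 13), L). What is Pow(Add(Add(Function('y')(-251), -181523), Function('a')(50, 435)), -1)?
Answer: Rational(-1, 133674) ≈ -7.4809e-6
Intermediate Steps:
Function('y')(L) = Mul(L, Add(13, L)) (Function('y')(L) = Mul(Add(13, L), L) = Mul(L, Add(13, L)))
Function('a')(H, R) = Add(-89, Mul(-236, H))
Pow(Add(Add(Function('y')(-251), -181523), Function('a')(50, 435)), -1) = Pow(Add(Add(Mul(-251, Add(13, -251)), -181523), Add(-89, Mul(-236, 50))), -1) = Pow(Add(Add(Mul(-251, -238), -181523), Add(-89, -11800)), -1) = Pow(Add(Add(59738, -181523), -11889), -1) = Pow(Add(-121785, -11889), -1) = Pow(-133674, -1) = Rational(-1, 133674)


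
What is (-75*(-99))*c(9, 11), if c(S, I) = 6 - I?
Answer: -37125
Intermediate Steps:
(-75*(-99))*c(9, 11) = (-75*(-99))*(6 - 1*11) = 7425*(6 - 11) = 7425*(-5) = -37125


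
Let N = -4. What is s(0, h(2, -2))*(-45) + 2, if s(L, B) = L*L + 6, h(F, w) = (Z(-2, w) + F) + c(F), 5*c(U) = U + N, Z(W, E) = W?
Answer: -268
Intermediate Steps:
c(U) = -⅘ + U/5 (c(U) = (U - 4)/5 = (-4 + U)/5 = -⅘ + U/5)
h(F, w) = -14/5 + 6*F/5 (h(F, w) = (-2 + F) + (-⅘ + F/5) = -14/5 + 6*F/5)
s(L, B) = 6 + L² (s(L, B) = L² + 6 = 6 + L²)
s(0, h(2, -2))*(-45) + 2 = (6 + 0²)*(-45) + 2 = (6 + 0)*(-45) + 2 = 6*(-45) + 2 = -270 + 2 = -268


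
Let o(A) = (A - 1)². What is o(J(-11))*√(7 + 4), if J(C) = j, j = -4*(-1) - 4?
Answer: √11 ≈ 3.3166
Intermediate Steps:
j = 0 (j = 4 - 4 = 0)
J(C) = 0
o(A) = (-1 + A)²
o(J(-11))*√(7 + 4) = (-1 + 0)²*√(7 + 4) = (-1)²*√11 = 1*√11 = √11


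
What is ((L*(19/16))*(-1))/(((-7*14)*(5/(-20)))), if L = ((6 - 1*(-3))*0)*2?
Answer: 0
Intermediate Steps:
L = 0 (L = ((6 + 3)*0)*2 = (9*0)*2 = 0*2 = 0)
((L*(19/16))*(-1))/(((-7*14)*(5/(-20)))) = ((0*(19/16))*(-1))/(((-7*14)*(5/(-20)))) = ((0*(19*(1/16)))*(-1))/((-490*(-1)/20)) = ((0*(19/16))*(-1))/((-98*(-¼))) = (0*(-1))/(49/2) = 0*(2/49) = 0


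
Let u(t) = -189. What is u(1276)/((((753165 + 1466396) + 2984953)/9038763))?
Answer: -81348867/247834 ≈ -328.24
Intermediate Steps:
u(1276)/((((753165 + 1466396) + 2984953)/9038763)) = -189*9038763/((753165 + 1466396) + 2984953) = -189*9038763/(2219561 + 2984953) = -189/(5204514*(1/9038763)) = -189/1734838/3012921 = -189*3012921/1734838 = -81348867/247834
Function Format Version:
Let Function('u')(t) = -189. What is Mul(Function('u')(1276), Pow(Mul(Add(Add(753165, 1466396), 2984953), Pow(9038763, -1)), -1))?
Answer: Rational(-81348867, 247834) ≈ -328.24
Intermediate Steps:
Mul(Function('u')(1276), Pow(Mul(Add(Add(753165, 1466396), 2984953), Pow(9038763, -1)), -1)) = Mul(-189, Pow(Mul(Add(Add(753165, 1466396), 2984953), Pow(9038763, -1)), -1)) = Mul(-189, Pow(Mul(Add(2219561, 2984953), Rational(1, 9038763)), -1)) = Mul(-189, Pow(Mul(5204514, Rational(1, 9038763)), -1)) = Mul(-189, Pow(Rational(1734838, 3012921), -1)) = Mul(-189, Rational(3012921, 1734838)) = Rational(-81348867, 247834)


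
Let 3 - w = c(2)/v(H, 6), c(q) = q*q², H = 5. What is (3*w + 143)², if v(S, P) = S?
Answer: 541696/25 ≈ 21668.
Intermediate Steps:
c(q) = q³
w = 7/5 (w = 3 - 2³/5 = 3 - 8/5 = 7/5 ≈ 1.4000)
(3*w + 143)² = (3*(7/5) + 143)² = (21/5 + 143)² = (736/5)² = 541696/25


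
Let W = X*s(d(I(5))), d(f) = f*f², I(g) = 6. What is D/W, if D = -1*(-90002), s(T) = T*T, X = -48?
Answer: -45001/1119744 ≈ -0.040189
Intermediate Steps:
d(f) = f³
s(T) = T²
D = 90002
W = -2239488 (W = -48*(6³)² = -48*216² = -48*46656 = -2239488)
D/W = 90002/(-2239488) = 90002*(-1/2239488) = -45001/1119744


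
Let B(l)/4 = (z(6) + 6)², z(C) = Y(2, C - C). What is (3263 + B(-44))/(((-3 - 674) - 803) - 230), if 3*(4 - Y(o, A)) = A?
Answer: -407/190 ≈ -2.1421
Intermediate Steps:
Y(o, A) = 4 - A/3
z(C) = 4 (z(C) = 4 - (C - C)/3 = 4 - ⅓*0 = 4 + 0 = 4)
B(l) = 400 (B(l) = 4*(4 + 6)² = 4*10² = 4*100 = 400)
(3263 + B(-44))/(((-3 - 674) - 803) - 230) = (3263 + 400)/(((-3 - 674) - 803) - 230) = 3663/((-677 - 803) - 230) = 3663/(-1480 - 230) = 3663/(-1710) = 3663*(-1/1710) = -407/190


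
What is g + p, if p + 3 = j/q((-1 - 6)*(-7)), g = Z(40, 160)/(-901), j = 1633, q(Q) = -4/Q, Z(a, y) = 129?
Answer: -72106645/3604 ≈ -20007.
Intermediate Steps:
g = -129/901 (g = 129/(-901) = 129*(-1/901) = -129/901 ≈ -0.14317)
p = -80029/4 (p = -3 + 1633/((-4*(-1/(7*(-1 - 6))))) = -3 + 1633/((-4/((-7*(-7))))) = -3 + 1633/((-4/49)) = -3 + 1633/((-4*1/49)) = -3 + 1633/(-4/49) = -3 + 1633*(-49/4) = -3 - 80017/4 = -80029/4 ≈ -20007.)
g + p = -129/901 - 80029/4 = -72106645/3604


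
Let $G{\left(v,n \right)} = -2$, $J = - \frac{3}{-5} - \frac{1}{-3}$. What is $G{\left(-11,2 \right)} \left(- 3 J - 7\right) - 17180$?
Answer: $- \frac{85802}{5} \approx -17160.0$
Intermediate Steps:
$J = \frac{14}{15}$ ($J = \left(-3\right) \left(- \frac{1}{5}\right) - - \frac{1}{3} = \frac{3}{5} + \frac{1}{3} = \frac{14}{15} \approx 0.93333$)
$G{\left(-11,2 \right)} \left(- 3 J - 7\right) - 17180 = - 2 \left(\left(-3\right) \frac{14}{15} - 7\right) - 17180 = - 2 \left(- \frac{14}{5} - 7\right) - 17180 = \left(-2\right) \left(- \frac{49}{5}\right) - 17180 = \frac{98}{5} - 17180 = - \frac{85802}{5}$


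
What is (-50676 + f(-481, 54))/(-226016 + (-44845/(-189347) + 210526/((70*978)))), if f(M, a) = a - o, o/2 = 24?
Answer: 328409893532700/1464866840347349 ≈ 0.22419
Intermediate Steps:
o = 48 (o = 2*24 = 48)
f(M, a) = -48 + a (f(M, a) = a - 1*48 = a - 48 = -48 + a)
(-50676 + f(-481, 54))/(-226016 + (-44845/(-189347) + 210526/((70*978)))) = (-50676 + (-48 + 54))/(-226016 + (-44845/(-189347) + 210526/((70*978)))) = (-50676 + 6)/(-226016 + (-44845*(-1/189347) + 210526/68460)) = -50670/(-226016 + (44845/189347 + 210526*(1/68460))) = -50670/(-226016 + (44845/189347 + 105263/34230)) = -50670/(-226016 + 21466277611/6481347810) = -50670/(-1464866840347349/6481347810) = -50670*(-6481347810/1464866840347349) = 328409893532700/1464866840347349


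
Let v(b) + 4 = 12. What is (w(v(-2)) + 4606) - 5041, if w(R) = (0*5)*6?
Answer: -435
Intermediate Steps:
v(b) = 8 (v(b) = -4 + 12 = 8)
w(R) = 0 (w(R) = 0*6 = 0)
(w(v(-2)) + 4606) - 5041 = (0 + 4606) - 5041 = 4606 - 5041 = -435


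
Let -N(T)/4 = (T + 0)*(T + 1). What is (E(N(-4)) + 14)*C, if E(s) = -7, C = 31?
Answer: 217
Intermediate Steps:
N(T) = -4*T*(1 + T) (N(T) = -4*(T + 0)*(T + 1) = -4*T*(1 + T))
(E(N(-4)) + 14)*C = (-7 + 14)*31 = 7*31 = 217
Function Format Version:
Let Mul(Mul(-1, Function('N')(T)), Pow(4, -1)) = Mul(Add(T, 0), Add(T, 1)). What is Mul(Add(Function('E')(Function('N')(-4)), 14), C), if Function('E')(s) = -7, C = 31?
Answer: 217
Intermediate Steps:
Function('N')(T) = Mul(-4, T, Add(1, T)) (Function('N')(T) = Mul(-4, Mul(Add(T, 0), Add(T, 1))) = Mul(-4, Mul(T, Add(1, T))) = Mul(-4, T, Add(1, T)))
Mul(Add(Function('E')(Function('N')(-4)), 14), C) = Mul(Add(-7, 14), 31) = Mul(7, 31) = 217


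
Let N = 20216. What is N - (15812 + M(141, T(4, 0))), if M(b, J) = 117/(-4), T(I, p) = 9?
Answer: 17733/4 ≈ 4433.3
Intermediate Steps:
M(b, J) = -117/4 (M(b, J) = 117*(-¼) = -117/4)
N - (15812 + M(141, T(4, 0))) = 20216 - (15812 - 117/4) = 20216 - 1*63131/4 = 20216 - 63131/4 = 17733/4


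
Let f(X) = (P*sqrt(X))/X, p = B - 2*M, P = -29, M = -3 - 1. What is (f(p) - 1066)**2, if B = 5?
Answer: 14773469/13 + 4756*sqrt(13) ≈ 1.1536e+6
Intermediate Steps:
M = -4
p = 13 (p = 5 - 2*(-4) = 5 + 8 = 13)
f(X) = -29/sqrt(X) (f(X) = (-29*sqrt(X))/X = -29/sqrt(X))
(f(p) - 1066)**2 = (-29*sqrt(13)/13 - 1066)**2 = (-1066 - 29*sqrt(13)/13)**2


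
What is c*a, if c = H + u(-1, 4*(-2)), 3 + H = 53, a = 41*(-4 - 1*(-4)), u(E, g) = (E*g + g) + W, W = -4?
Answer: 0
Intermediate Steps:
u(E, g) = -4 + g + E*g (u(E, g) = (E*g + g) - 4 = (g + E*g) - 4 = -4 + g + E*g)
a = 0 (a = 41*(-4 + 4) = 41*0 = 0)
H = 50 (H = -3 + 53 = 50)
c = 46 (c = 50 + (-4 + 4*(-2) - 4*(-2)) = 50 + (-4 - 8 - 1*(-8)) = 50 + (-4 - 8 + 8) = 50 - 4 = 46)
c*a = 46*0 = 0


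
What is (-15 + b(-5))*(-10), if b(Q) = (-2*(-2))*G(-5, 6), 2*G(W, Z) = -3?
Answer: 210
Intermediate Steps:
G(W, Z) = -3/2 (G(W, Z) = (½)*(-3) = -3/2)
b(Q) = -6 (b(Q) = -2*(-2)*(-3/2) = 4*(-3/2) = -6)
(-15 + b(-5))*(-10) = (-15 - 6)*(-10) = -21*(-10) = 210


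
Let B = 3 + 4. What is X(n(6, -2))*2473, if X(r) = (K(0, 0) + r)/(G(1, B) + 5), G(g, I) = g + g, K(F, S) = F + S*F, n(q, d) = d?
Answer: -4946/7 ≈ -706.57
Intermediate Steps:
K(F, S) = F + F*S
B = 7
G(g, I) = 2*g
X(r) = r/7 (X(r) = (0*(1 + 0) + r)/(2*1 + 5) = (0*1 + r)/(2 + 5) = (0 + r)/7 = r*(1/7) = r/7)
X(n(6, -2))*2473 = ((1/7)*(-2))*2473 = -2/7*2473 = -4946/7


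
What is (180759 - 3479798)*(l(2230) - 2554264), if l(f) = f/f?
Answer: 8426613253257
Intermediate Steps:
l(f) = 1
(180759 - 3479798)*(l(2230) - 2554264) = (180759 - 3479798)*(1 - 2554264) = -3299039*(-2554263) = 8426613253257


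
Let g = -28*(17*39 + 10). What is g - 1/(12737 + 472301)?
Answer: -9140056073/485038 ≈ -18844.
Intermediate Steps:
g = -18844 (g = -28*(663 + 10) = -28*673 = -18844)
g - 1/(12737 + 472301) = -18844 - 1/(12737 + 472301) = -18844 - 1/485038 = -9140056073/485038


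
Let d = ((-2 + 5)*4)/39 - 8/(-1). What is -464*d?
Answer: -50112/13 ≈ -3854.8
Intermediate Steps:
d = 108/13 (d = (3*4)*(1/39) - 8*(-1) = 12*(1/39) + 8 = 4/13 + 8 = 108/13 ≈ 8.3077)
-464*d = -464*108/13 = -50112/13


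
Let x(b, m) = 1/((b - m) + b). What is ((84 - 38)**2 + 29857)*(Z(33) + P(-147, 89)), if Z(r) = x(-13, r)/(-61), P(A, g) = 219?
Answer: 25200543086/3599 ≈ 7.0021e+6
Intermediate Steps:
x(b, m) = 1/(-m + 2*b)
Z(r) = -1/(61*(-26 - r)) (Z(r) = 1/(-r + 2*(-13)*(-61)) = -1/61/(-r - 26) = -1/61/(-26 - r) = -1/(61*(-26 - r)))
((84 - 38)**2 + 29857)*(Z(33) + P(-147, 89)) = ((84 - 38)**2 + 29857)*(1/(61*(26 + 33)) + 219) = (46**2 + 29857)*((1/61)/59 + 219) = (2116 + 29857)*((1/61)*(1/59) + 219) = 31973*(1/3599 + 219) = 31973*(788182/3599) = 25200543086/3599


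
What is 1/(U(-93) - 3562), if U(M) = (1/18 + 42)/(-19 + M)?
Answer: -2016/7181749 ≈ -0.00028071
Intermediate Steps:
U(M) = 757/(18*(-19 + M)) (U(M) = (1/18 + 42)/(-19 + M) = 757/(18*(-19 + M)))
1/(U(-93) - 3562) = 1/(757/(18*(-19 - 93)) - 3562) = 1/((757/18)/(-112) - 3562) = 1/((757/18)*(-1/112) - 3562) = 1/(-757/2016 - 3562) = 1/(-7181749/2016) = -2016/7181749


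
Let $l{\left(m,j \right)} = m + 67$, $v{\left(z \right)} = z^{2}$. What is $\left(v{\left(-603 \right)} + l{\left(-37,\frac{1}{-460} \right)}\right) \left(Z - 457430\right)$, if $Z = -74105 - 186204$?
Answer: $-260997892221$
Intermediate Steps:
$Z = -260309$ ($Z = -74105 - 186204 = -260309$)
$l{\left(m,j \right)} = 67 + m$
$\left(v{\left(-603 \right)} + l{\left(-37,\frac{1}{-460} \right)}\right) \left(Z - 457430\right) = \left(\left(-603\right)^{2} + \left(67 - 37\right)\right) \left(-260309 - 457430\right) = \left(363609 + 30\right) \left(-717739\right) = 363639 \left(-717739\right) = -260997892221$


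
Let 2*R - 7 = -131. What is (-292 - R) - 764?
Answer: -994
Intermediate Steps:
R = -62 (R = 7/2 + (1/2)*(-131) = 7/2 - 131/2 = -62)
(-292 - R) - 764 = (-292 - 1*(-62)) - 764 = (-292 + 62) - 764 = -230 - 764 = -994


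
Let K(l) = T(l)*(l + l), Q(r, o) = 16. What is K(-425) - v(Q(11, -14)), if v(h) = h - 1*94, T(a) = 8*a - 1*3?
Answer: 2892628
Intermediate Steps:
T(a) = -3 + 8*a (T(a) = 8*a - 3 = -3 + 8*a)
K(l) = 2*l*(-3 + 8*l) (K(l) = (-3 + 8*l)*(l + l) = (-3 + 8*l)*(2*l) = 2*l*(-3 + 8*l))
v(h) = -94 + h (v(h) = h - 94 = -94 + h)
K(-425) - v(Q(11, -14)) = 2*(-425)*(-3 + 8*(-425)) - (-94 + 16) = 2*(-425)*(-3 - 3400) - 1*(-78) = 2*(-425)*(-3403) + 78 = 2892550 + 78 = 2892628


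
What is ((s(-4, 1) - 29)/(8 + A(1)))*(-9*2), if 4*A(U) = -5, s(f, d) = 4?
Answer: 200/3 ≈ 66.667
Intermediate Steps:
A(U) = -5/4 (A(U) = (¼)*(-5) = -5/4)
((s(-4, 1) - 29)/(8 + A(1)))*(-9*2) = ((4 - 29)/(8 - 5/4))*(-9*2) = -25/27/4*(-18) = -25*4/27*(-18) = -100/27*(-18) = 200/3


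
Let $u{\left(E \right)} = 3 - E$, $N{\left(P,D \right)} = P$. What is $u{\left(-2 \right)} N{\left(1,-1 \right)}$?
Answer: $5$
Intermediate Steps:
$u{\left(-2 \right)} N{\left(1,-1 \right)} = \left(3 - -2\right) 1 = \left(3 + 2\right) 1 = 5 \cdot 1 = 5$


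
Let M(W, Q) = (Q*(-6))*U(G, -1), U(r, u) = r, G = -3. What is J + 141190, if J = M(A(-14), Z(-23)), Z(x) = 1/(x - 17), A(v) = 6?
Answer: 2823791/20 ≈ 1.4119e+5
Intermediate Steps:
Z(x) = 1/(-17 + x)
M(W, Q) = 18*Q (M(W, Q) = (Q*(-6))*(-3) = -6*Q*(-3) = 18*Q)
J = -9/20 (J = 18/(-17 - 23) = 18/(-40) = 18*(-1/40) = -9/20 ≈ -0.45000)
J + 141190 = -9/20 + 141190 = 2823791/20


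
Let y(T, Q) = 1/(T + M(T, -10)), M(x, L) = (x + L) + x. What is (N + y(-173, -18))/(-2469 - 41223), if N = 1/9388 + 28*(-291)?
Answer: 1226213035/6575317648 ≈ 0.18649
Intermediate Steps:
M(x, L) = L + 2*x (M(x, L) = (L + x) + x = L + 2*x)
y(T, Q) = 1/(-10 + 3*T) (y(T, Q) = 1/(T + (-10 + 2*T)) = 1/(-10 + 3*T))
N = -76493423/9388 (N = 1/9388 - 8148 = -76493423/9388 ≈ -8148.0)
(N + y(-173, -18))/(-2469 - 41223) = (-76493423/9388 + 1/(-10 + 3*(-173)))/(-2469 - 41223) = (-76493423/9388 + 1/(-10 - 519))/(-43692) = (-76493423/9388 + 1/(-529))*(-1/43692) = (-76493423/9388 - 1/529)*(-1/43692) = -40465030155/4966252*(-1/43692) = 1226213035/6575317648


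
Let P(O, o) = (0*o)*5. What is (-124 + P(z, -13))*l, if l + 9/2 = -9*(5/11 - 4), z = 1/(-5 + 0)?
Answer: -37386/11 ≈ -3398.7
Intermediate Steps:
z = -⅕ (z = 1/(-5) = -⅕ ≈ -0.20000)
P(O, o) = 0 (P(O, o) = 0*5 = 0)
l = 603/22 (l = -9/2 - 9*(5/11 - 4) = -9/2 - 9*(-39/11) = -9/2 + 351/11 = 603/22 ≈ 27.409)
(-124 + P(z, -13))*l = (-124 + 0)*(603/22) = -124*603/22 = -37386/11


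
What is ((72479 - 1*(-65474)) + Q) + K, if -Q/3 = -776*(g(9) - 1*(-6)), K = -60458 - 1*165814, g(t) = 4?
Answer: -65039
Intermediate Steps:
K = -226272 (K = -60458 - 165814 = -226272)
Q = 23280 (Q = -(-2328)*(4 - 1*(-6)) = -(-2328)*(4 + 6) = -(-2328)*10 = -3*(-7760) = 23280)
((72479 - 1*(-65474)) + Q) + K = ((72479 - 1*(-65474)) + 23280) - 226272 = ((72479 + 65474) + 23280) - 226272 = (137953 + 23280) - 226272 = 161233 - 226272 = -65039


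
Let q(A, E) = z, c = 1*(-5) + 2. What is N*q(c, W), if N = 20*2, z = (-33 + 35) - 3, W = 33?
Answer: -40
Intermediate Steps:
z = -1 (z = 2 - 3 = -1)
c = -3 (c = -5 + 2 = -3)
q(A, E) = -1
N = 40
N*q(c, W) = 40*(-1) = -40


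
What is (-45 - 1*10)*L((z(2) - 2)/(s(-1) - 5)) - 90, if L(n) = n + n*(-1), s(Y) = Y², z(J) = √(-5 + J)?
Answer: -90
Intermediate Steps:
L(n) = 0 (L(n) = n - n = 0)
(-45 - 1*10)*L((z(2) - 2)/(s(-1) - 5)) - 90 = (-45 - 1*10)*0 - 90 = (-45 - 10)*0 - 90 = -55*0 - 90 = 0 - 90 = -90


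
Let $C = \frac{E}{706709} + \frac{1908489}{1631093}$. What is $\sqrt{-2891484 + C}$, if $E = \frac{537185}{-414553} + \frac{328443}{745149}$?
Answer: $\frac{i \sqrt{40734573264588386482761594741501818486087560552046817}}{118691953189458246475663} \approx 1700.4 i$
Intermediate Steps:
$E = - \frac{88041944862}{102967917799}$ ($E = 537185 \left(- \frac{1}{414553}\right) + 328443 \cdot \frac{1}{745149} = - \frac{537185}{414553} + \frac{109481}{248383} = - \frac{88041944862}{102967917799} \approx -0.85504$)
$C = \frac{138877459972017658830933}{118691953189458246475663}$ ($C = - \frac{88041944862}{102967917799 \cdot 706709} + \frac{1908489}{1631093} = \left(- \frac{88041944862}{102967917799}\right) \frac{1}{706709} + 1908489 \cdot \frac{1}{1631093} = - \frac{88041944862}{72768354219813491} + \frac{1908489}{1631093} = \frac{138877459972017658830933}{118691953189458246475663} \approx 1.1701$)
$\sqrt{-2891484 + C} = \sqrt{-2891484 + \frac{138877459972017658830933}{118691953189458246475663}} = \sqrt{- \frac{343195744698607516334777122959}{118691953189458246475663}} = \frac{i \sqrt{40734573264588386482761594741501818486087560552046817}}{118691953189458246475663}$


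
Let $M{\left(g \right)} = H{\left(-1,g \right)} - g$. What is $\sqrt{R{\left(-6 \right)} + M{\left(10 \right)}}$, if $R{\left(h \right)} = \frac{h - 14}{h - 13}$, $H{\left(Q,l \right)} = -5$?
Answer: $\frac{i \sqrt{5035}}{19} \approx 3.7346 i$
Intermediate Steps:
$R{\left(h \right)} = \frac{-14 + h}{-13 + h}$
$M{\left(g \right)} = -5 - g$
$\sqrt{R{\left(-6 \right)} + M{\left(10 \right)}} = \sqrt{\frac{-14 - 6}{-13 - 6} - 15} = \sqrt{\frac{1}{-19} \left(-20\right) - 15} = \sqrt{\left(- \frac{1}{19}\right) \left(-20\right) - 15} = \sqrt{\frac{20}{19} - 15} = \sqrt{- \frac{265}{19}} = \frac{i \sqrt{5035}}{19}$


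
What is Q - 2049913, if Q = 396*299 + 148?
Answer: -1931361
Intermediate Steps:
Q = 118552 (Q = 118404 + 148 = 118552)
Q - 2049913 = 118552 - 2049913 = -1931361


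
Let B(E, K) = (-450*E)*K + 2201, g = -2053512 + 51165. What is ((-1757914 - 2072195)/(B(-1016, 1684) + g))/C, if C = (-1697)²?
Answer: -3830109/2211476329911086 ≈ -1.7319e-9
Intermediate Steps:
g = -2002347
B(E, K) = 2201 - 450*E*K (B(E, K) = -450*E*K + 2201 = 2201 - 450*E*K)
C = 2879809
((-1757914 - 2072195)/(B(-1016, 1684) + g))/C = ((-1757914 - 2072195)/((2201 - 450*(-1016)*1684) - 2002347))/2879809 = -3830109/((2201 + 769924800) - 2002347)*(1/2879809) = -3830109/(769927001 - 2002347)*(1/2879809) = -3830109/767924654*(1/2879809) = -3830109*1/767924654*(1/2879809) = -3830109/767924654*1/2879809 = -3830109/2211476329911086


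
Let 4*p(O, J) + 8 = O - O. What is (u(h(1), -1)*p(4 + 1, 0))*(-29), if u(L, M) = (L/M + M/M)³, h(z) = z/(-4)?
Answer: 3625/32 ≈ 113.28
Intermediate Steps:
h(z) = -z/4 (h(z) = z*(-¼) = -z/4)
p(O, J) = -2 (p(O, J) = -2 + (O - O)/4 = -2 + (¼)*0 = -2 + 0 = -2)
u(L, M) = (1 + L/M)³ (u(L, M) = (L/M + 1)³ = (1 + L/M)³)
(u(h(1), -1)*p(4 + 1, 0))*(-29) = (((-¼*1 - 1)³/(-1)³)*(-2))*(-29) = (-(-¼ - 1)³*(-2))*(-29) = (-(-5/4)³*(-2))*(-29) = (-1*(-125/64)*(-2))*(-29) = ((125/64)*(-2))*(-29) = -125/32*(-29) = 3625/32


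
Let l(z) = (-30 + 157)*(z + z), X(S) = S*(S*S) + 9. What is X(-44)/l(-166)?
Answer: 85175/42164 ≈ 2.0201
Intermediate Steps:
X(S) = 9 + S³ (X(S) = S*S² + 9 = S³ + 9 = 9 + S³)
l(z) = 254*z (l(z) = 127*(2*z) = 254*z)
X(-44)/l(-166) = (9 + (-44)³)/((254*(-166))) = (9 - 85184)/(-42164) = -85175*(-1/42164) = 85175/42164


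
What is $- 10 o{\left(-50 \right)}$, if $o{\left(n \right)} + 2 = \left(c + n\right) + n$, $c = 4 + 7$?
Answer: $910$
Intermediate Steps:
$c = 11$
$o{\left(n \right)} = 9 + 2 n$ ($o{\left(n \right)} = -2 + \left(\left(11 + n\right) + n\right) = -2 + \left(11 + 2 n\right) = 9 + 2 n$)
$- 10 o{\left(-50 \right)} = - 10 \left(9 + 2 \left(-50\right)\right) = - 10 \left(9 - 100\right) = \left(-10\right) \left(-91\right) = 910$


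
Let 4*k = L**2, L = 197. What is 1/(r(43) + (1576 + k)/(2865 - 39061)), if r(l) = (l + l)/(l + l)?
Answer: 144784/99671 ≈ 1.4526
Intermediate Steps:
k = 38809/4 (k = (1/4)*197**2 = (1/4)*38809 = 38809/4 ≈ 9702.3)
r(l) = 1 (r(l) = (2*l)/((2*l)) = (2*l)*(1/(2*l)) = 1)
1/(r(43) + (1576 + k)/(2865 - 39061)) = 1/(1 + (1576 + 38809/4)/(2865 - 39061)) = 1/(1 + (45113/4)/(-36196)) = 1/(1 + (45113/4)*(-1/36196)) = 1/(1 - 45113/144784) = 1/(99671/144784) = 144784/99671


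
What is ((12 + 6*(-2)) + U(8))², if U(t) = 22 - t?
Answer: 196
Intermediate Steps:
((12 + 6*(-2)) + U(8))² = ((12 + 6*(-2)) + (22 - 1*8))² = ((12 - 12) + (22 - 8))² = (0 + 14)² = 14² = 196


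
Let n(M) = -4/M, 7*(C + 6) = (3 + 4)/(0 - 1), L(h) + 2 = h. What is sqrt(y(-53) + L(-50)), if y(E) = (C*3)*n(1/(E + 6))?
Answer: 20*I*sqrt(10) ≈ 63.246*I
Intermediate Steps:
L(h) = -2 + h
C = -7 (C = -6 + ((3 + 4)/(0 - 1))/7 = -6 + (7/(-1))/7 = -6 + (7*(-1))/7 = -6 + (1/7)*(-7) = -6 - 1 = -7)
y(E) = 504 + 84*E (y(E) = (-7*3)*(-(24 + 4*E)) = -(-84)/(1/(6 + E)) = -(-84)*(6 + E) = -21*(-24 - 4*E) = 504 + 84*E)
sqrt(y(-53) + L(-50)) = sqrt((504 + 84*(-53)) + (-2 - 50)) = sqrt((504 - 4452) - 52) = sqrt(-3948 - 52) = sqrt(-4000) = 20*I*sqrt(10)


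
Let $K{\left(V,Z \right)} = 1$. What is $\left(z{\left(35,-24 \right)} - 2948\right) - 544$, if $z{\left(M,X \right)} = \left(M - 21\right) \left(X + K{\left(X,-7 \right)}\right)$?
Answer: $-3814$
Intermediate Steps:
$z{\left(M,X \right)} = \left(1 + X\right) \left(-21 + M\right)$ ($z{\left(M,X \right)} = \left(M - 21\right) \left(X + 1\right) = \left(-21 + M\right) \left(1 + X\right) = \left(1 + X\right) \left(-21 + M\right)$)
$\left(z{\left(35,-24 \right)} - 2948\right) - 544 = \left(\left(-21 + 35 - -504 + 35 \left(-24\right)\right) - 2948\right) - 544 = \left(\left(-21 + 35 + 504 - 840\right) - 2948\right) - 544 = \left(-322 - 2948\right) - 544 = -3270 - 544 = -3814$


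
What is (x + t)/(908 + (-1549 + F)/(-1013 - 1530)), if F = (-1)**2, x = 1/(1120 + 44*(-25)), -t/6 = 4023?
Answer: -1227656137/46211840 ≈ -26.566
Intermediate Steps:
t = -24138 (t = -6*4023 = -24138)
x = 1/20 (x = 1/(1120 - 1100) = 1/20 ≈ 0.050000)
F = 1
(x + t)/(908 + (-1549 + F)/(-1013 - 1530)) = (1/20 - 24138)/(908 + (-1549 + 1)/(-1013 - 1530)) = -482759/(20*(908 - 1548/(-2543))) = -482759/(20*(908 - 1548*(-1/2543))) = -482759/(20*(908 + 1548/2543)) = -482759/(20*2310592/2543) = -482759/20*2543/2310592 = -1227656137/46211840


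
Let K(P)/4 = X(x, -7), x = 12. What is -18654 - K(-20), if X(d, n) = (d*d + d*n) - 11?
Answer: -18850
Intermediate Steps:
X(d, n) = -11 + d² + d*n (X(d, n) = (d² + d*n) - 11 = -11 + d² + d*n)
K(P) = 196 (K(P) = 4*(-11 + 12² + 12*(-7)) = 4*(-11 + 144 - 84) = 4*49 = 196)
-18654 - K(-20) = -18654 - 1*196 = -18654 - 196 = -18850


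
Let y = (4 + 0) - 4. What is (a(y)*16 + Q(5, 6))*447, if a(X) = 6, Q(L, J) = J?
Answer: 45594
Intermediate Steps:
y = 0 (y = 4 - 4 = 0)
(a(y)*16 + Q(5, 6))*447 = (6*16 + 6)*447 = (96 + 6)*447 = 102*447 = 45594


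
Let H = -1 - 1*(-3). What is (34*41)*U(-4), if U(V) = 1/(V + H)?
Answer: -697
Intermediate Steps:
H = 2 (H = -1 + 3 = 2)
U(V) = 1/(2 + V) (U(V) = 1/(V + 2) = 1/(2 + V))
(34*41)*U(-4) = (34*41)/(2 - 4) = 1394/(-2) = 1394*(-½) = -697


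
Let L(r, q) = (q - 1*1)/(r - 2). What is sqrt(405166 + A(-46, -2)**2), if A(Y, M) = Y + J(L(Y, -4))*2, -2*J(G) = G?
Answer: 7*sqrt(19151017)/48 ≈ 638.19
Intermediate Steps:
L(r, q) = (-1 + q)/(-2 + r) (L(r, q) = (q - 1)/(-2 + r) = (-1 + q)/(-2 + r))
J(G) = -G/2
A(Y, M) = Y + 5/(-2 + Y) (A(Y, M) = Y - (-1 - 4)/(2*(-2 + Y))*2 = Y - (-5)/(2*(-2 + Y))*2 = Y + (5/(2*(-2 + Y)))*2 = Y + 5/(-2 + Y))
sqrt(405166 + A(-46, -2)**2) = sqrt(405166 + ((5 - 46*(-2 - 46))/(-2 - 46))**2) = sqrt(405166 + ((5 - 46*(-48))/(-48))**2) = sqrt(405166 + (-(5 + 2208)/48)**2) = sqrt(405166 + (-1/48*2213)**2) = sqrt(405166 + (-2213/48)**2) = sqrt(405166 + 4897369/2304) = sqrt(938399833/2304) = 7*sqrt(19151017)/48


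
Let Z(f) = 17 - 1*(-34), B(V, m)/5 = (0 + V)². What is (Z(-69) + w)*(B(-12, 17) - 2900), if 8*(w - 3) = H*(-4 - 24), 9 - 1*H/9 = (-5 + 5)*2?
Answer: 500310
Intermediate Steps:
B(V, m) = 5*V² (B(V, m) = 5*(0 + V)² = 5*V²)
H = 81 (H = 81 - 9*(-5 + 5)*2 = 81 - 0*2 = 81 - 9*0 = 81 + 0 = 81)
w = -561/2 (w = 3 + (81*(-4 - 24))/8 = 3 + (81*(-28))/8 = 3 + (⅛)*(-2268) = 3 - 567/2 = -561/2 ≈ -280.50)
Z(f) = 51 (Z(f) = 17 + 34 = 51)
(Z(-69) + w)*(B(-12, 17) - 2900) = (51 - 561/2)*(5*(-12)² - 2900) = -459*(5*144 - 2900)/2 = -459*(720 - 2900)/2 = -459/2*(-2180) = 500310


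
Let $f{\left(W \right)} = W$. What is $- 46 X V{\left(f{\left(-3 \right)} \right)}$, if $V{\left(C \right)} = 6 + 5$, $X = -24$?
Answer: $12144$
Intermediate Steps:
$V{\left(C \right)} = 11$
$- 46 X V{\left(f{\left(-3 \right)} \right)} = \left(-46\right) \left(-24\right) 11 = 1104 \cdot 11 = 12144$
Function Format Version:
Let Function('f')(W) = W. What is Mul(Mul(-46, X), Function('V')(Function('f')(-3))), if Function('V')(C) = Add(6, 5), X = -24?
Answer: 12144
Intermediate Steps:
Function('V')(C) = 11
Mul(Mul(-46, X), Function('V')(Function('f')(-3))) = Mul(Mul(-46, -24), 11) = Mul(1104, 11) = 12144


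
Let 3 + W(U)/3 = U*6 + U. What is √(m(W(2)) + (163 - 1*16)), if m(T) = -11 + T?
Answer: 13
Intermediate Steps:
W(U) = -9 + 21*U (W(U) = -9 + 3*(U*6 + U) = -9 + 3*(6*U + U) = -9 + 3*(7*U) = -9 + 21*U)
√(m(W(2)) + (163 - 1*16)) = √((-11 + (-9 + 21*2)) + (163 - 1*16)) = √((-11 + (-9 + 42)) + (163 - 16)) = √((-11 + 33) + 147) = √(22 + 147) = √169 = 13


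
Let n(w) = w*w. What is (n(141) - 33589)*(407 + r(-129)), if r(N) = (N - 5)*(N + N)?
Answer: -479492132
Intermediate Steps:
n(w) = w²
r(N) = 2*N*(-5 + N) (r(N) = (-5 + N)*(2*N) = 2*N*(-5 + N))
(n(141) - 33589)*(407 + r(-129)) = (141² - 33589)*(407 + 2*(-129)*(-5 - 129)) = (19881 - 33589)*(407 + 2*(-129)*(-134)) = -13708*(407 + 34572) = -13708*34979 = -479492132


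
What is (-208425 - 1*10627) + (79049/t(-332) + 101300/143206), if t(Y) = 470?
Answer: -7366162816273/33653410 ≈ -2.1888e+5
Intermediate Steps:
(-208425 - 1*10627) + (79049/t(-332) + 101300/143206) = (-208425 - 1*10627) + (79049/470 + 101300/143206) = (-208425 - 10627) + (79049*(1/470) + 101300*(1/143206)) = -219052 + (79049/470 + 50650/71603) = -219052 + 5683951047/33653410 = -7366162816273/33653410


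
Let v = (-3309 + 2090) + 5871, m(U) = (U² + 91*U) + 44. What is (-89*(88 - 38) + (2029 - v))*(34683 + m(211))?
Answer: -696329777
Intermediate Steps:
m(U) = 44 + U² + 91*U
v = 4652 (v = -1219 + 5871 = 4652)
(-89*(88 - 38) + (2029 - v))*(34683 + m(211)) = (-89*(88 - 38) + (2029 - 1*4652))*(34683 + (44 + 211² + 91*211)) = (-89*50 + (2029 - 4652))*(34683 + (44 + 44521 + 19201)) = (-4450 - 2623)*(34683 + 63766) = -7073*98449 = -696329777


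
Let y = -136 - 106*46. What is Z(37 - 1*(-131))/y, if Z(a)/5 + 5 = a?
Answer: -815/5012 ≈ -0.16261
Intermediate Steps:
Z(a) = -25 + 5*a
y = -5012 (y = -136 - 4876 = -5012)
Z(37 - 1*(-131))/y = (-25 + 5*(37 - 1*(-131)))/(-5012) = (-25 + 5*(37 + 131))*(-1/5012) = (-25 + 5*168)*(-1/5012) = (-25 + 840)*(-1/5012) = 815*(-1/5012) = -815/5012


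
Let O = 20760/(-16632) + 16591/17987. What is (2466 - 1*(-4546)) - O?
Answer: 87408578084/12464991 ≈ 7012.3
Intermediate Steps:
O = -4061192/12464991 (O = 20760*(-1/16632) + 16591*(1/17987) = -865/693 + 16591/17987 = -4061192/12464991 ≈ -0.32581)
(2466 - 1*(-4546)) - O = (2466 - 1*(-4546)) - 1*(-4061192/12464991) = (2466 + 4546) + 4061192/12464991 = 7012 + 4061192/12464991 = 87408578084/12464991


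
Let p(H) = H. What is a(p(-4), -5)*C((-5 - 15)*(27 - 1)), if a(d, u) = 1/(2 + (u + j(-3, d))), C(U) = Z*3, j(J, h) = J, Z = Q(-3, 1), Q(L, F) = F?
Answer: -½ ≈ -0.50000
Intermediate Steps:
Z = 1
C(U) = 3 (C(U) = 1*3 = 3)
a(d, u) = 1/(-1 + u) (a(d, u) = 1/(2 + (u - 3)) = 1/(2 + (-3 + u)) = 1/(-1 + u))
a(p(-4), -5)*C((-5 - 15)*(27 - 1)) = 3/(-1 - 5) = 3/(-6) = -⅙*3 = -½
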